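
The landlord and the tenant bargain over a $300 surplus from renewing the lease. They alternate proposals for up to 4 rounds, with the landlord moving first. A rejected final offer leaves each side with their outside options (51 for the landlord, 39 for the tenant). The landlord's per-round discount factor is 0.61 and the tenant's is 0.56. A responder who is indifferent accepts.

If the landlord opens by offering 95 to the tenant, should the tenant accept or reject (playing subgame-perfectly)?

Reject

Round 4 (the tenant proposes): the landlord gets 51 if talks fail, so the tenant offers 51 and keeps 249.
Round 3 (the landlord proposes): the tenant can get 249 next round, worth 0.56 × 249 = 139.44 now, so the landlord offers 139.44, keeping 160.56.
Round 2 (the tenant proposes): the landlord can get 160.56 next round, worth 0.61 × 160.56 = 97.9416 now. The tenant offers 97.9416 and keeps 300 − 97.9416 = 202.0584.
So by rejecting in round 1, the tenant gets 202.0584 next round, worth 0.56 × 202.0584 = 113.152704 now.
Offer 95 < 113.152704, so the tenant rejects.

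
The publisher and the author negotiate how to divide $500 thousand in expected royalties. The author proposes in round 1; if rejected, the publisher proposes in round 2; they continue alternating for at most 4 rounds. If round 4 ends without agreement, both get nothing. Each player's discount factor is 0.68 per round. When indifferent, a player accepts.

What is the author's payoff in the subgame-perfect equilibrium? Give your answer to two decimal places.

Round 4 (the publisher proposes): rejection yields 0 for the author; the publisher offers 0 and keeps 500.
Round 3 (the author proposes): the publisher can get 500 next round, worth 0.68 × 500 = 340 now, so the author offers 340, keeping 160.
Round 2 (the publisher proposes): the author can get 160 next round, worth 0.68 × 160 = 108.8 now. The publisher offers 108.8 and keeps 500 − 108.8 = 391.2.
Round 1 (the author proposes): the publisher can get 391.2 next round, worth 0.68 × 391.2 = 266.016 now, so the author offers 266.016, keeping 233.984.

233.98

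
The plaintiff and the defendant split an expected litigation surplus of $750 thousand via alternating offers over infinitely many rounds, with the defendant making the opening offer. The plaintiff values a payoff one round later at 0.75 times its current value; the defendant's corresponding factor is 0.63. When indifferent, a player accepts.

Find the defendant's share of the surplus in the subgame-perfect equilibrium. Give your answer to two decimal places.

355.45

When the defendant proposes, the plaintiff accepts any offer worth at least 0.75 times what the plaintiff would get by proposing next round; and vice versa.
This gives x = 750 − 0.75y and y = 750 − 0.63x, where x and y are each side's share when it proposes.
Hence (1 − 0.75·0.63)x = 750(1 − 0.75), i.e. 0.5275·x = 187.5.
x ≈ 355.4502; the plaintiff's share is 750 − x ≈ 394.5498.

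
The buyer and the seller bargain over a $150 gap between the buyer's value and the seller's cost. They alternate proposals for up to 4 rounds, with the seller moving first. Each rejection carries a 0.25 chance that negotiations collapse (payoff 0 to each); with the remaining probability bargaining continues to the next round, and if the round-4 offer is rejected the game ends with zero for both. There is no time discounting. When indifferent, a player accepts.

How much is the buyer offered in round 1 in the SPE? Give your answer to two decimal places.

91.41

Round 4 (the buyer proposes): the seller will accept anything ≥ 0, so the buyer offers 0 and keeps 150.
Round 3 (the seller proposes): rejecting gives the buyer an expected 0.75 × 150 = 112.5, so the seller offers 112.5, keeping 37.5.
Round 2 (the buyer proposes): rejecting gives the seller an expected 0.75 × 37.5 = 28.125; the buyer offers that and keeps 121.875.
Round 1 (the seller proposes): rejecting gives the buyer an expected 0.75 × 121.875 = 91.40625. The seller offers 91.40625 and keeps 150 − 91.40625 = 58.59375.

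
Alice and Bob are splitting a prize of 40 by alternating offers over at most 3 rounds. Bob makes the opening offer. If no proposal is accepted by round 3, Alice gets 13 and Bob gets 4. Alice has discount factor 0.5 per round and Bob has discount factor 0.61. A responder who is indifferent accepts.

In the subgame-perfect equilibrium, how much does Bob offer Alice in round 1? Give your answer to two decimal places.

Round 3 (Bob proposes): Alice gets 13 if talks fail, so Bob offers 13 and keeps 27.
Round 2 (Alice proposes): Bob can get 27 next round, worth 0.61 × 27 = 16.47 now; Alice offers that and keeps 23.53.
Round 1 (Bob proposes): Alice can get 23.53 next round, worth 0.5 × 23.53 = 11.765 now; Bob offers that and keeps 28.235.

11.77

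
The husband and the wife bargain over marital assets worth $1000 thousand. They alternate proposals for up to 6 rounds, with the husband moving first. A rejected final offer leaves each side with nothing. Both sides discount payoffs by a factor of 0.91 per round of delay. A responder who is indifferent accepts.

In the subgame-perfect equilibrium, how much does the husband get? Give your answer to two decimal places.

226.25

Round 6 (the wife proposes): the husband will accept anything ≥ 0, so the wife offers 0 and keeps 1000.
Round 5 (the husband proposes): the wife can get 1000 next round, worth 0.91 × 1000 = 910 now; the husband offers that and keeps 90.
Round 4 (the wife proposes): the husband can get 90 next round, worth 0.91 × 90 = 81.9 now, so the wife offers 81.9, keeping 918.1.
Round 3 (the husband proposes): the wife can get 918.1 next round, worth 0.91 × 918.1 = 835.471 now; the husband offers that and keeps 164.529.
Round 2 (the wife proposes): the husband can get 164.529 next round, worth 0.91 × 164.529 = 149.72139 now, so the wife offers 149.72139, keeping 850.27861.
Round 1 (the husband proposes): the wife can get 850.27861 next round, worth 0.91 × 850.27861 = 773.7535351 now, so the husband offers 773.7535351, keeping 226.2464649.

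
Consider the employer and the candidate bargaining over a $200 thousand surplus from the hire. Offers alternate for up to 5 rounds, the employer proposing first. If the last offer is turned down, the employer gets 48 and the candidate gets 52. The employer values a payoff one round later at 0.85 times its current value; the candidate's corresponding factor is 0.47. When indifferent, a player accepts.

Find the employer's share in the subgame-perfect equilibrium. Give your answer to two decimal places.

171.97

Round 5 (the employer proposes): the candidate gets 52 if talks fail, so the employer offers 52 and keeps 148.
Round 4 (the candidate proposes): the employer can get 148 next round, worth 0.85 × 148 = 125.8 now, so the candidate offers 125.8, keeping 74.2.
Round 3 (the employer proposes): the candidate can get 74.2 next round, worth 0.47 × 74.2 = 34.874 now, so the employer offers 34.874, keeping 165.126.
Round 2 (the candidate proposes): the employer can get 165.126 next round, worth 0.85 × 165.126 = 140.3571 now; the candidate offers that and keeps 59.6429.
Round 1 (the employer proposes): the candidate can get 59.6429 next round, worth 0.47 × 59.6429 = 28.032163 now, so the employer offers 28.032163, keeping 171.967837.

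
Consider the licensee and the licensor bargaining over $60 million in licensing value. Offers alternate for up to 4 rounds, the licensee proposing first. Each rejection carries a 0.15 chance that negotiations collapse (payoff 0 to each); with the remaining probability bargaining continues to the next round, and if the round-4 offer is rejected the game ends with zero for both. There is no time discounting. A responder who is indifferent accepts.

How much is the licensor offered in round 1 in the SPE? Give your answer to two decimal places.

By backward induction:
Round 4 (the licensor proposes): the licensee will accept anything ≥ 0, so the licensor offers 0 and keeps 60.
Round 3 (the licensee proposes): rejecting gives the licensor an expected 0.85 × 60 = 51. The licensee offers 51 and keeps 60 − 51 = 9.
Round 2 (the licensor proposes): rejecting gives the licensee an expected 0.85 × 9 = 7.65. The licensor offers 7.65 and keeps 60 − 7.65 = 52.35.
Round 1 (the licensee proposes): rejecting gives the licensor an expected 0.85 × 52.35 = 44.4975, so the licensee offers 44.4975, keeping 15.5025.

44.50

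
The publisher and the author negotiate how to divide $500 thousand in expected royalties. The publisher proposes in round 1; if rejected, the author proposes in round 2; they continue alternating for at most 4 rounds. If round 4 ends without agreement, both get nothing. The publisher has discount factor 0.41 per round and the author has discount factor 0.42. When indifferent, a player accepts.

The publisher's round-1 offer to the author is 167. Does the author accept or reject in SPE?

Round 4 (the author proposes): the publisher will accept anything ≥ 0, so the author offers 0 and keeps 500.
Round 3 (the publisher proposes): the author can get 500 next round, worth 0.42 × 500 = 210 now. The publisher offers 210 and keeps 500 − 210 = 290.
Round 2 (the author proposes): the publisher can get 290 next round, worth 0.41 × 290 = 118.9 now, so the author offers 118.9, keeping 381.1.
So by rejecting in round 1, the author gets 381.1 next round, worth 0.42 × 381.1 = 160.062 now.
Offer 167 ≥ 160.062, so the author accepts.

Accept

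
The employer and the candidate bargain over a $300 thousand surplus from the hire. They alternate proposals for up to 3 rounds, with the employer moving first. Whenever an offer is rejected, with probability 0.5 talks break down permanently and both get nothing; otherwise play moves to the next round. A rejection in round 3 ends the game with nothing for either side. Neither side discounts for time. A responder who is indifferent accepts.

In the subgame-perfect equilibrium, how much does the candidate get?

Round 3 (the employer proposes): rejection yields 0 for the candidate; the employer offers 0 and keeps 300.
Round 2 (the candidate proposes): rejecting gives the employer an expected 0.5 × 300 = 150, so the candidate offers 150, keeping 150.
Round 1 (the employer proposes): rejecting gives the candidate an expected 0.5 × 150 = 75; the employer offers that and keeps 225.

75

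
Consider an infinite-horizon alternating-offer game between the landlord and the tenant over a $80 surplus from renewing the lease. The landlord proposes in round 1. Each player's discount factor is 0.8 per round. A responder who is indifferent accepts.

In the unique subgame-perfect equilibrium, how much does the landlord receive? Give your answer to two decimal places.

44.44

When the landlord proposes, the tenant accepts any offer worth at least 0.8 times what the tenant would get by proposing next round; and vice versa.
This gives x = 80 − 0.8y and y = 80 − 0.8x, where x and y are each side's share when it proposes.
Hence (1 − 0.8·0.8)x = 80(1 − 0.8), i.e. 0.36·x = 16.
x ≈ 44.4444; the tenant's share is 80 − x ≈ 35.5556.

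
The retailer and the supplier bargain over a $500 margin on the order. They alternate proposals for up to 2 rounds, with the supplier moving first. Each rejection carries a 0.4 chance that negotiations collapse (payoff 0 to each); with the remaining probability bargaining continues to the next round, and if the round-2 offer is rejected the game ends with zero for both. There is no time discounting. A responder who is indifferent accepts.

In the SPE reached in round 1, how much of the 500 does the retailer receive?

Round 2 (the retailer proposes): the supplier will accept anything ≥ 0, so the retailer offers 0 and keeps 500.
Round 1 (the supplier proposes): rejecting gives the retailer an expected 0.6 × 500 = 300. The supplier offers 300 and keeps 500 − 300 = 200.

300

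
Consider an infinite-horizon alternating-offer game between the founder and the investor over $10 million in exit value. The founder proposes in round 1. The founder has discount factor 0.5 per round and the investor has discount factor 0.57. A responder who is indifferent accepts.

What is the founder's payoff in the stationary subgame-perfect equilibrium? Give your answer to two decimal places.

In a stationary SPE each proposer offers the other exactly their discounted continuation value.
If the founder keeps x when proposing and the investor keeps y when proposing, then x = 10 − 0.57y and y = 10 − 0.5x.
Solving: x = 10(1 − 0.57) / (1 − 0.5·0.57) = 4.3 / 0.715 ≈ 6.0140.
The investor gets 10 − 6.0140 ≈ 3.9860.

6.01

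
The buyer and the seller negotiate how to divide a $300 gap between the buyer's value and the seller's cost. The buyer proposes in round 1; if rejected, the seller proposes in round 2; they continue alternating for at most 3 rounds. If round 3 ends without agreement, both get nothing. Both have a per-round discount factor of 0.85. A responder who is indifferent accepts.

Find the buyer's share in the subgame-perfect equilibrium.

Round 3 (the buyer proposes): the seller will accept anything ≥ 0, so the buyer offers 0 and keeps 300.
Round 2 (the seller proposes): the buyer can get 300 next round, worth 0.85 × 300 = 255 now. The seller offers 255 and keeps 300 − 255 = 45.
Round 1 (the buyer proposes): the seller can get 45 next round, worth 0.85 × 45 = 38.25 now; the buyer offers that and keeps 261.75.

261.75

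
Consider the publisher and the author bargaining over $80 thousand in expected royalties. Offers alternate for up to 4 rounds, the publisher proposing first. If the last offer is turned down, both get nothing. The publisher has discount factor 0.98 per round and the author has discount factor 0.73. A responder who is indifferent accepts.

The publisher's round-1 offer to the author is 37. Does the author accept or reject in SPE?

Reject

Round 4 (the author proposes): the publisher will accept anything ≥ 0, so the author offers 0 and keeps 80.
Round 3 (the publisher proposes): the author can get 80 next round, worth 0.73 × 80 = 58.4 now. The publisher offers 58.4 and keeps 80 − 58.4 = 21.6.
Round 2 (the author proposes): the publisher can get 21.6 next round, worth 0.98 × 21.6 = 21.168 now; the author offers that and keeps 58.832.
So by rejecting in round 1, the author gets 58.832 next round, worth 0.73 × 58.832 = 42.94736 now.
Offer 37 < 42.94736, so the author rejects.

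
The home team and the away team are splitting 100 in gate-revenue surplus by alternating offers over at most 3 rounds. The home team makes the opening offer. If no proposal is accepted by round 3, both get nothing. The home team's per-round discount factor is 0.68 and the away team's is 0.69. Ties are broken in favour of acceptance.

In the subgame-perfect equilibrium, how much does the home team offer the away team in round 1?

Round 3 (the home team proposes): rejection yields 0 for the away team; the home team offers 0 and keeps 100.
Round 2 (the away team proposes): the home team can get 100 next round, worth 0.68 × 100 = 68 now, so the away team offers 68, keeping 32.
Round 1 (the home team proposes): the away team can get 32 next round, worth 0.69 × 32 = 22.08 now; the home team offers that and keeps 77.92.

22.08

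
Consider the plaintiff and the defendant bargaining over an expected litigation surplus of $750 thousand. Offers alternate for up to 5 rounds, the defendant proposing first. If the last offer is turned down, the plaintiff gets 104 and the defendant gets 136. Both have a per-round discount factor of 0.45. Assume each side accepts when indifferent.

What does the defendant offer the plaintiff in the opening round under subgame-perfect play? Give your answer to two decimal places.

227.48

Solve by backward induction from round 5.
Round 5 (the defendant proposes): the plaintiff gets 104 if talks fail, so the defendant offers 104 and keeps 646.
Round 4 (the plaintiff proposes): the defendant can get 646 next round, worth 0.45 × 646 = 290.7 now; the plaintiff offers that and keeps 459.3.
Round 3 (the defendant proposes): the plaintiff can get 459.3 next round, worth 0.45 × 459.3 = 206.685 now. The defendant offers 206.685 and keeps 750 − 206.685 = 543.315.
Round 2 (the plaintiff proposes): the defendant can get 543.315 next round, worth 0.45 × 543.315 = 244.49175 now, so the plaintiff offers 244.49175, keeping 505.50825.
Round 1 (the defendant proposes): the plaintiff can get 505.50825 next round, worth 0.45 × 505.50825 = 227.4787125 now. The defendant offers 227.4787125 and keeps 750 − 227.4787125 = 522.5212875.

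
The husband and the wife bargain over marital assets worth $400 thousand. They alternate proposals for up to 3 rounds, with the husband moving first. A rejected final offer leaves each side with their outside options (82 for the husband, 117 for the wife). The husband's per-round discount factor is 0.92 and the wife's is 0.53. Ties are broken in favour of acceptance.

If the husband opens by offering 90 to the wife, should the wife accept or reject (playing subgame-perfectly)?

Accept

Round 3 (the husband proposes): the wife gets 117 if talks fail, so the husband offers 117 and keeps 283.
Round 2 (the wife proposes): the husband can get 283 next round, worth 0.92 × 283 = 260.36 now. The wife offers 260.36 and keeps 400 − 260.36 = 139.64.
So by rejecting in round 1, the wife gets 139.64 next round, worth 0.53 × 139.64 = 74.0092 now.
Offer 90 ≥ 74.0092, so the wife accepts.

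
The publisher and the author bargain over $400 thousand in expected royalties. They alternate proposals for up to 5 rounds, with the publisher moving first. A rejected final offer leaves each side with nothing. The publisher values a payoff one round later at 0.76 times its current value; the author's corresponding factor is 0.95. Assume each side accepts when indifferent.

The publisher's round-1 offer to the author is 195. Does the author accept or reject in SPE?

Accept

Round 5 (the publisher proposes): the author will accept anything ≥ 0, so the publisher offers 0 and keeps 400.
Round 4 (the author proposes): the publisher can get 400 next round, worth 0.76 × 400 = 304 now, so the author offers 304, keeping 96.
Round 3 (the publisher proposes): the author can get 96 next round, worth 0.95 × 96 = 91.2 now, so the publisher offers 91.2, keeping 308.8.
Round 2 (the author proposes): the publisher can get 308.8 next round, worth 0.76 × 308.8 = 234.688 now. The author offers 234.688 and keeps 400 − 234.688 = 165.312.
So by rejecting in round 1, the author gets 165.312 next round, worth 0.95 × 165.312 = 157.0464 now.
Offer 195 ≥ 157.0464, so the author accepts.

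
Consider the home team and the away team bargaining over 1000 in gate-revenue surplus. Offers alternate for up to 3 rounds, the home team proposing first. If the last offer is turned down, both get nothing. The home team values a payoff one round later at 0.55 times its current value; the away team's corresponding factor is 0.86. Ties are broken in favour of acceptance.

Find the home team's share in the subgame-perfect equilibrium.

Round 3 (the home team proposes): the away team will accept anything ≥ 0, so the home team offers 0 and keeps 1000.
Round 2 (the away team proposes): the home team can get 1000 next round, worth 0.55 × 1000 = 550 now. The away team offers 550 and keeps 1000 − 550 = 450.
Round 1 (the home team proposes): the away team can get 450 next round, worth 0.86 × 450 = 387 now, so the home team offers 387, keeping 613.

613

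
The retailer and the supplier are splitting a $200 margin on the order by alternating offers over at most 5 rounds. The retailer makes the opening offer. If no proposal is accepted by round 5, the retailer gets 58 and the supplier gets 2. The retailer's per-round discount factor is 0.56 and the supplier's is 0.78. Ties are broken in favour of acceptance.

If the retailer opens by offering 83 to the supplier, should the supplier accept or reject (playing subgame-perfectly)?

Reject

Round 5 (the retailer proposes): the supplier gets 2 if talks fail, so the retailer offers 2 and keeps 198.
Round 4 (the supplier proposes): the retailer can get 198 next round, worth 0.56 × 198 = 110.88 now, so the supplier offers 110.88, keeping 89.12.
Round 3 (the retailer proposes): the supplier can get 89.12 next round, worth 0.78 × 89.12 = 69.5136 now, so the retailer offers 69.5136, keeping 130.4864.
Round 2 (the supplier proposes): the retailer can get 130.4864 next round, worth 0.56 × 130.4864 = 73.072384 now. The supplier offers 73.072384 and keeps 200 − 73.072384 = 126.927616.
So by rejecting in round 1, the supplier gets 126.927616 next round, worth 0.78 × 126.927616 = 99.00354048 now.
Offer 83 < 99.00354048, so the supplier rejects.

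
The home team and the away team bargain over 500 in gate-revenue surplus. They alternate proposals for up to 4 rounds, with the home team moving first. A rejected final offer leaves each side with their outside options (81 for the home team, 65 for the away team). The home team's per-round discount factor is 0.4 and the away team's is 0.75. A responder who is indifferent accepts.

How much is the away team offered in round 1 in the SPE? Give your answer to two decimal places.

Round 4 (the away team proposes): the home team gets 81 if talks fail, so the away team offers 81 and keeps 419.
Round 3 (the home team proposes): the away team can get 419 next round, worth 0.75 × 419 = 314.25 now, so the home team offers 314.25, keeping 185.75.
Round 2 (the away team proposes): the home team can get 185.75 next round, worth 0.4 × 185.75 = 74.3 now; the away team offers that and keeps 425.7.
Round 1 (the home team proposes): the away team can get 425.7 next round, worth 0.75 × 425.7 = 319.275 now. The home team offers 319.275 and keeps 500 − 319.275 = 180.725.

319.28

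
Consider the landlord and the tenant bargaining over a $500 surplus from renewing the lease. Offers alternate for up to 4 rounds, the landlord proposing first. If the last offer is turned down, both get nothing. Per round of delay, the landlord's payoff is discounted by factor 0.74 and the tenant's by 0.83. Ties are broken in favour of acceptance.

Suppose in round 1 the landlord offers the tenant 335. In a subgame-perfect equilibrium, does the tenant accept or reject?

Reject

Work out the tenant's continuation value if the offer is rejected.
Round 4 (the tenant proposes): rejection yields 0 for the landlord; the tenant offers 0 and keeps 500.
Round 3 (the landlord proposes): the tenant can get 500 next round, worth 0.83 × 500 = 415 now; the landlord offers that and keeps 85.
Round 2 (the tenant proposes): the landlord can get 85 next round, worth 0.74 × 85 = 62.9 now. The tenant offers 62.9 and keeps 500 − 62.9 = 437.1.
So by rejecting in round 1, the tenant gets 437.1 next round, worth 0.83 × 437.1 = 362.793 now.
Offer 335 < 362.793, so the tenant rejects.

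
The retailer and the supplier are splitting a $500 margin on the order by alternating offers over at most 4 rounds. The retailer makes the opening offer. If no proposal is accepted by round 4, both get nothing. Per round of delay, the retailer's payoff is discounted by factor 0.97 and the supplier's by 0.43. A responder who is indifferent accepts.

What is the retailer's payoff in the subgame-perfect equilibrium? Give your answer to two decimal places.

Work backward from the last round.
Round 4 (the supplier proposes): rejection yields 0 for the retailer; the supplier offers 0 and keeps 500.
Round 3 (the retailer proposes): the supplier can get 500 next round, worth 0.43 × 500 = 215 now, so the retailer offers 215, keeping 285.
Round 2 (the supplier proposes): the retailer can get 285 next round, worth 0.97 × 285 = 276.45 now. The supplier offers 276.45 and keeps 500 − 276.45 = 223.55.
Round 1 (the retailer proposes): the supplier can get 223.55 next round, worth 0.43 × 223.55 = 96.1265 now; the retailer offers that and keeps 403.8735.

403.87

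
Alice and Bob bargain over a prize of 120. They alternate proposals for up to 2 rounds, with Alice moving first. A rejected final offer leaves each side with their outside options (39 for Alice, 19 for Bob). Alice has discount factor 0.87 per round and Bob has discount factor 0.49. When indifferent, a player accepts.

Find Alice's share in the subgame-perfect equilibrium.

Round 2 (Bob proposes): Alice gets 39 if talks fail, so Bob offers 39 and keeps 81.
Round 1 (Alice proposes): Bob can get 81 next round, worth 0.49 × 81 = 39.69 now; Alice offers that and keeps 80.31.

80.31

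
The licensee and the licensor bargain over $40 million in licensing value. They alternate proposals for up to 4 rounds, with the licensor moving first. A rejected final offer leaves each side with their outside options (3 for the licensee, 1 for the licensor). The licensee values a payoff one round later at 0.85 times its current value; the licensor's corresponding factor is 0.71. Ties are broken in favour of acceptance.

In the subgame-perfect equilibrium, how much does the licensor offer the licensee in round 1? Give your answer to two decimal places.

29.87

Round 4 (the licensee proposes): the licensor gets 1 if talks fail, so the licensee offers 1 and keeps 39.
Round 3 (the licensor proposes): the licensee can get 39 next round, worth 0.85 × 39 = 33.15 now, so the licensor offers 33.15, keeping 6.85.
Round 2 (the licensee proposes): the licensor can get 6.85 next round, worth 0.71 × 6.85 = 4.8635 now; the licensee offers that and keeps 35.1365.
Round 1 (the licensor proposes): the licensee can get 35.1365 next round, worth 0.85 × 35.1365 = 29.866025 now. The licensor offers 29.866025 and keeps 40 − 29.866025 = 10.133975.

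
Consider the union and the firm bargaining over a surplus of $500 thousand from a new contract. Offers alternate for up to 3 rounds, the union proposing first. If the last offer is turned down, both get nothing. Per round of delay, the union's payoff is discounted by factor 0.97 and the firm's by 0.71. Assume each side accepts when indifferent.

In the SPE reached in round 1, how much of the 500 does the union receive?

Work backward from the last round.
Round 3 (the union proposes): rejection yields 0 for the firm; the union offers 0 and keeps 500.
Round 2 (the firm proposes): the union can get 500 next round, worth 0.97 × 500 = 485 now, so the firm offers 485, keeping 15.
Round 1 (the union proposes): the firm can get 15 next round, worth 0.71 × 15 = 10.65 now. The union offers 10.65 and keeps 500 − 10.65 = 489.35.

489.35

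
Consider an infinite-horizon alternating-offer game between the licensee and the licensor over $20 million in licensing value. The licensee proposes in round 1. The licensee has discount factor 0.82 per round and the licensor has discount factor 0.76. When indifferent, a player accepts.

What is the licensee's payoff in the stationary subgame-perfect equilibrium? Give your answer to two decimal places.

In a stationary SPE each proposer offers the other exactly their discounted continuation value.
If the licensee keeps x when proposing and the licensor keeps y when proposing, then x = 20 − 0.76y and y = 20 − 0.82x.
Solving: x = 20(1 − 0.76) / (1 − 0.82·0.76) = 4.8 / 0.3768 ≈ 12.7389.
The licensor gets 20 − 12.7389 ≈ 7.2611.

12.74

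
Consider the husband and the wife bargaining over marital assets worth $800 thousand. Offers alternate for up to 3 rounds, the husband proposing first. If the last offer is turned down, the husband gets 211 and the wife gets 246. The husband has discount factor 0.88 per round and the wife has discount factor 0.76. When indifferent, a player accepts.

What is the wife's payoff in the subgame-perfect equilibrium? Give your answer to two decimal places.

237.48

By backward induction:
Round 3 (the husband proposes): the wife gets 246 if talks fail, so the husband offers 246 and keeps 554.
Round 2 (the wife proposes): the husband can get 554 next round, worth 0.88 × 554 = 487.52 now; the wife offers that and keeps 312.48.
Round 1 (the husband proposes): the wife can get 312.48 next round, worth 0.76 × 312.48 = 237.4848 now; the husband offers that and keeps 562.5152.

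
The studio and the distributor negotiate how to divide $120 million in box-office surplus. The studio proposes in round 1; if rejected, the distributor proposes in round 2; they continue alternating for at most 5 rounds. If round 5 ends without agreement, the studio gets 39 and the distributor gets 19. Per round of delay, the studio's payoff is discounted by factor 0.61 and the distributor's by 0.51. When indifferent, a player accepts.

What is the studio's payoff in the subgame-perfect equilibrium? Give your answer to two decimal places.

Work backward from the last round.
Round 5 (the studio proposes): the distributor gets 19 if talks fail, so the studio offers 19 and keeps 101.
Round 4 (the distributor proposes): the studio can get 101 next round, worth 0.61 × 101 = 61.61 now. The distributor offers 61.61 and keeps 120 − 61.61 = 58.39.
Round 3 (the studio proposes): the distributor can get 58.39 next round, worth 0.51 × 58.39 = 29.7789 now. The studio offers 29.7789 and keeps 120 − 29.7789 = 90.2211.
Round 2 (the distributor proposes): the studio can get 90.2211 next round, worth 0.61 × 90.2211 = 55.034871 now. The distributor offers 55.034871 and keeps 120 − 55.034871 = 64.965129.
Round 1 (the studio proposes): the distributor can get 64.965129 next round, worth 0.51 × 64.965129 = 33.13221579 now; the studio offers that and keeps 86.86778421.

86.87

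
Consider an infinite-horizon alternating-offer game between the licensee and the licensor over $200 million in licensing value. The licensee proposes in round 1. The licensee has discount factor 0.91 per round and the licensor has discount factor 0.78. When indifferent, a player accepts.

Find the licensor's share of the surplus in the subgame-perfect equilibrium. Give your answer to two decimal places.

When the licensee proposes, the licensor accepts any offer worth at least 0.78 times what the licensor would get by proposing next round; and vice versa.
This gives x = 200 − 0.78y and y = 200 − 0.91x, where x and y are each side's share when it proposes.
Hence (1 − 0.78·0.91)x = 200(1 − 0.78), i.e. 0.2902·x = 44.
x ≈ 151.6196; the licensor's share is 200 − x ≈ 48.3804.

48.38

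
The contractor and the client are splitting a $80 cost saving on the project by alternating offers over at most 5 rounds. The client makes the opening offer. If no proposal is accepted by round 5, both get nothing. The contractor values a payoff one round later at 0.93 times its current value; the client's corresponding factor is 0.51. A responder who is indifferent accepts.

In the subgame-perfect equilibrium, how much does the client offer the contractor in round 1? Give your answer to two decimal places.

Round 5 (the client proposes): rejection yields 0 for the contractor; the client offers 0 and keeps 80.
Round 4 (the contractor proposes): the client can get 80 next round, worth 0.51 × 80 = 40.8 now. The contractor offers 40.8 and keeps 80 − 40.8 = 39.2.
Round 3 (the client proposes): the contractor can get 39.2 next round, worth 0.93 × 39.2 = 36.456 now. The client offers 36.456 and keeps 80 − 36.456 = 43.544.
Round 2 (the contractor proposes): the client can get 43.544 next round, worth 0.51 × 43.544 = 22.20744 now. The contractor offers 22.20744 and keeps 80 − 22.20744 = 57.79256.
Round 1 (the client proposes): the contractor can get 57.79256 next round, worth 0.93 × 57.79256 = 53.7470808 now. The client offers 53.7470808 and keeps 80 − 53.7470808 = 26.2529192.

53.75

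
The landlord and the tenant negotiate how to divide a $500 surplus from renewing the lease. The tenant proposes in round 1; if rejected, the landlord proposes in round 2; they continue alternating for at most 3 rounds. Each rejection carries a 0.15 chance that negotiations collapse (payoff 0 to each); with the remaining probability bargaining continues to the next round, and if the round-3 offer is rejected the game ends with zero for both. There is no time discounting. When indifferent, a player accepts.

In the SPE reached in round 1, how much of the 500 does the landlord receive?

63.75

By backward induction:
Round 3 (the tenant proposes): the landlord will accept anything ≥ 0, so the tenant offers 0 and keeps 500.
Round 2 (the landlord proposes): rejecting gives the tenant an expected 0.85 × 500 = 425, so the landlord offers 425, keeping 75.
Round 1 (the tenant proposes): rejecting gives the landlord an expected 0.85 × 75 = 63.75. The tenant offers 63.75 and keeps 500 − 63.75 = 436.25.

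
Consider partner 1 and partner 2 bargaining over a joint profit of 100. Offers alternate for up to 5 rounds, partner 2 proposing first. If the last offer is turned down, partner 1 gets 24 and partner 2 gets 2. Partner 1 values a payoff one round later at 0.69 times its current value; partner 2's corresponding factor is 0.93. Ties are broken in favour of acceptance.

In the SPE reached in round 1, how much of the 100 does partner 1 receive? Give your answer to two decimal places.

17.81

Work backward from the last round.
Round 5 (partner 2 proposes): partner 1 gets 24 if talks fail, so partner 2 offers 24 and keeps 76.
Round 4 (partner 1 proposes): partner 2 can get 76 next round, worth 0.93 × 76 = 70.68 now; partner 1 offers that and keeps 29.32.
Round 3 (partner 2 proposes): partner 1 can get 29.32 next round, worth 0.69 × 29.32 = 20.2308 now. Partner 2 offers 20.2308 and keeps 100 − 20.2308 = 79.7692.
Round 2 (partner 1 proposes): partner 2 can get 79.7692 next round, worth 0.93 × 79.7692 = 74.185356 now. Partner 1 offers 74.185356 and keeps 100 − 74.185356 = 25.814644.
Round 1 (partner 2 proposes): partner 1 can get 25.814644 next round, worth 0.69 × 25.814644 = 17.81210436 now, so partner 2 offers 17.81210436, keeping 82.18789564.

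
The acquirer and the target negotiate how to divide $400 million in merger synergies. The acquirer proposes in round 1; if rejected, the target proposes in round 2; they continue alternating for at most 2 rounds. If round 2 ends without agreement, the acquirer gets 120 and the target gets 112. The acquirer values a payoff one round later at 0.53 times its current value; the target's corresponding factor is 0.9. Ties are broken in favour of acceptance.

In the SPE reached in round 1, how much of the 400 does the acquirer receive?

148

Round 2 (the target proposes): the acquirer gets 120 if talks fail, so the target offers 120 and keeps 280.
Round 1 (the acquirer proposes): the target can get 280 next round, worth 0.9 × 280 = 252 now; the acquirer offers that and keeps 148.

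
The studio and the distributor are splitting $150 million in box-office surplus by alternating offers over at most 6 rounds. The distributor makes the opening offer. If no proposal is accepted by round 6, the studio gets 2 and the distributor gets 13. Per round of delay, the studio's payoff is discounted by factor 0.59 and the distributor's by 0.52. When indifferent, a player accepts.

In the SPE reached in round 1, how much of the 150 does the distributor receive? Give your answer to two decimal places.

Round 6 (the studio proposes): the distributor gets 13 if talks fail, so the studio offers 13 and keeps 137.
Round 5 (the distributor proposes): the studio can get 137 next round, worth 0.59 × 137 = 80.83 now; the distributor offers that and keeps 69.17.
Round 4 (the studio proposes): the distributor can get 69.17 next round, worth 0.52 × 69.17 = 35.9684 now, so the studio offers 35.9684, keeping 114.0316.
Round 3 (the distributor proposes): the studio can get 114.0316 next round, worth 0.59 × 114.0316 = 67.278644 now; the distributor offers that and keeps 82.721356.
Round 2 (the studio proposes): the distributor can get 82.721356 next round, worth 0.52 × 82.721356 = 43.01510512 now, so the studio offers 43.01510512, keeping 106.98489488.
Round 1 (the distributor proposes): the studio can get 106.98489488 next round, worth 0.59 × 106.98489488 = 63.1210879792 now. The distributor offers 63.1210879792 and keeps 150 − 63.1210879792 = 86.8789120208.

86.88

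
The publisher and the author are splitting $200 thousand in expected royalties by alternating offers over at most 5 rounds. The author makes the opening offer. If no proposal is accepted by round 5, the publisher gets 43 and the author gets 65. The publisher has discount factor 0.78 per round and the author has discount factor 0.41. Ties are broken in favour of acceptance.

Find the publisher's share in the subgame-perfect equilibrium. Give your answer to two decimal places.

Work backward from the last round.
Round 5 (the author proposes): the publisher gets 43 if talks fail, so the author offers 43 and keeps 157.
Round 4 (the publisher proposes): the author can get 157 next round, worth 0.41 × 157 = 64.37 now. The publisher offers 64.37 and keeps 200 − 64.37 = 135.63.
Round 3 (the author proposes): the publisher can get 135.63 next round, worth 0.78 × 135.63 = 105.7914 now, so the author offers 105.7914, keeping 94.2086.
Round 2 (the publisher proposes): the author can get 94.2086 next round, worth 0.41 × 94.2086 = 38.625526 now, so the publisher offers 38.625526, keeping 161.374474.
Round 1 (the author proposes): the publisher can get 161.374474 next round, worth 0.78 × 161.374474 = 125.87208972 now, so the author offers 125.87208972, keeping 74.12791028.

125.87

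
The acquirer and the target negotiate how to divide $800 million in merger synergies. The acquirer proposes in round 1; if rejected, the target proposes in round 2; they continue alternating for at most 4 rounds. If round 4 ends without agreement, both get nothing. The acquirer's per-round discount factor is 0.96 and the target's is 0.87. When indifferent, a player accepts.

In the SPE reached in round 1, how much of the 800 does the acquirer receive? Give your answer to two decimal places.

Round 4 (the target proposes): the acquirer will accept anything ≥ 0, so the target offers 0 and keeps 800.
Round 3 (the acquirer proposes): the target can get 800 next round, worth 0.87 × 800 = 696 now, so the acquirer offers 696, keeping 104.
Round 2 (the target proposes): the acquirer can get 104 next round, worth 0.96 × 104 = 99.84 now; the target offers that and keeps 700.16.
Round 1 (the acquirer proposes): the target can get 700.16 next round, worth 0.87 × 700.16 = 609.1392 now; the acquirer offers that and keeps 190.8608.

190.86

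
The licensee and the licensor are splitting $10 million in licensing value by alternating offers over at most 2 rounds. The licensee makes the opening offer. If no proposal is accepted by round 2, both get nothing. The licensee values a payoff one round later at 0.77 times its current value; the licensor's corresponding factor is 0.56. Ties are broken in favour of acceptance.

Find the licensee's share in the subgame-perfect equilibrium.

4.4

Round 2 (the licensor proposes): the licensee will accept anything ≥ 0, so the licensor offers 0 and keeps 10.
Round 1 (the licensee proposes): the licensor can get 10 next round, worth 0.56 × 10 = 5.6 now, so the licensee offers 5.6, keeping 4.4.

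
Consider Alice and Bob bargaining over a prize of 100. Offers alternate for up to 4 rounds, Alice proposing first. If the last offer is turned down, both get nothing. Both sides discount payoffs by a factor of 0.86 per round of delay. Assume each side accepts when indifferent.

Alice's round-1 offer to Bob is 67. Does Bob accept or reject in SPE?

Work out Bob's continuation value if the offer is rejected.
Round 4 (Bob proposes): Alice will accept anything ≥ 0, so Bob offers 0 and keeps 100.
Round 3 (Alice proposes): Bob can get 100 next round, worth 0.86 × 100 = 86 now, so Alice offers 86, keeping 14.
Round 2 (Bob proposes): Alice can get 14 next round, worth 0.86 × 14 = 12.04 now, so Bob offers 12.04, keeping 87.96.
So by rejecting in round 1, Bob gets 87.96 next round, worth 0.86 × 87.96 = 75.6456 now.
Offer 67 < 75.6456, so Bob rejects.

Reject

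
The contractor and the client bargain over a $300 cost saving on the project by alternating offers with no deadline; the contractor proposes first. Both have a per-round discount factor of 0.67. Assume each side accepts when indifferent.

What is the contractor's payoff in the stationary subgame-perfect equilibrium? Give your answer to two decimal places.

In a stationary SPE each proposer offers the other exactly their discounted continuation value.
If the contractor keeps x when proposing and the client keeps y when proposing, then x = 300 − 0.67y and y = 300 − 0.67x.
Solving: x = 300(1 − 0.67) / (1 − 0.67·0.67) = 99 / 0.5511 ≈ 179.6407.
The client gets 300 − 179.6407 ≈ 120.3593.

179.64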